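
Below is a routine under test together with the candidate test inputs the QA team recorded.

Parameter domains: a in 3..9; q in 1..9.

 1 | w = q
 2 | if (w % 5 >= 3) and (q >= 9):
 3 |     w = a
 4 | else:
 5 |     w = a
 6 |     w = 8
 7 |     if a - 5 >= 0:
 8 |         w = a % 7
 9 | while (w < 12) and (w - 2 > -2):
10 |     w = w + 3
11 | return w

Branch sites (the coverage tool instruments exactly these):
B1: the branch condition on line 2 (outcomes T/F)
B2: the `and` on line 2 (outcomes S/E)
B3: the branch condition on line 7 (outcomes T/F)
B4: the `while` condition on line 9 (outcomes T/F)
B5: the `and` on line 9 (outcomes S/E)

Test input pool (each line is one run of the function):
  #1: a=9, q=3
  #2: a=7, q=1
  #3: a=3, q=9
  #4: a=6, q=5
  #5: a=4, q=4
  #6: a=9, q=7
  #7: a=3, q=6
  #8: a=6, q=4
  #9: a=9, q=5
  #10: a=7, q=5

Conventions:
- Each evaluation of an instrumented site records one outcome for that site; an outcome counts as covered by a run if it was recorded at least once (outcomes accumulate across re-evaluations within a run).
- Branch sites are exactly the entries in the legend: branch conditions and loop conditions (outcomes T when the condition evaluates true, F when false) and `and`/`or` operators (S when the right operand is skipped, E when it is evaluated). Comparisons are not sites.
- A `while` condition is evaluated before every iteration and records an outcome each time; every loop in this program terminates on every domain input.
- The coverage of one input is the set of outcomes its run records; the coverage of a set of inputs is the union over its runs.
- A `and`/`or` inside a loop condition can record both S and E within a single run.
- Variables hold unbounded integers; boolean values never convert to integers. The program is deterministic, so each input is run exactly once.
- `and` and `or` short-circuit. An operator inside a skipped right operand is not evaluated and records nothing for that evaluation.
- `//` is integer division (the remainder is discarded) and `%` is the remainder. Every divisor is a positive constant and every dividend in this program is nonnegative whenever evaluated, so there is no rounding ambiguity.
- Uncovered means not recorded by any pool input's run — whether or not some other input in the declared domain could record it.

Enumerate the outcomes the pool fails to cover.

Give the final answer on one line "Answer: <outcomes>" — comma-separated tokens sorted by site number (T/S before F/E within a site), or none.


run #1 (a=9, q=3) runs B2->E, B1->F, B3->T, B5->E, B4->T, B5->E, B4->T, B5->E, B4->T, B5->E, B4->T, B5->S, B4->F; records B1=F, B2=E, B3=T, B4=T, B4=F, B5=S, B5=E
run #2 (a=7, q=1) runs B2->S, B1->F, B3->T, B5->E, B4->F; records B1=F, B2=S, B3=T, B4=F, B5=E
run #3 (a=3, q=9) runs B2->E, B1->T, B5->E, B4->T, B5->E, B4->T, B5->E, B4->T, B5->S, B4->F; records B1=T, B2=E, B4=T, B4=F, B5=S, B5=E
run #4 (a=6, q=5) runs B2->S, B1->F, B3->T, B5->E, B4->T, B5->E, B4->T, B5->S, B4->F; records B1=F, B2=S, B3=T, B4=T, B4=F, B5=S, B5=E
run #5 (a=4, q=4) runs B2->E, B1->F, B3->F, B5->E, B4->T, B5->E, B4->T, B5->S, B4->F; records B1=F, B2=E, B3=F, B4=T, B4=F, B5=S, B5=E
run #6 (a=9, q=7) runs B2->S, B1->F, B3->T, B5->E, B4->T, B5->E, B4->T, B5->E, B4->T, B5->E, B4->T, B5->S, B4->F; records B1=F, B2=S, B3=T, B4=T, B4=F, B5=S, B5=E
run #7 (a=3, q=6) runs B2->S, B1->F, B3->F, B5->E, B4->T, B5->E, B4->T, B5->S, B4->F; records B1=F, B2=S, B3=F, B4=T, B4=F, B5=S, B5=E
run #8 (a=6, q=4) runs B2->E, B1->F, B3->T, B5->E, B4->T, B5->E, B4->T, B5->S, B4->F; records B1=F, B2=E, B3=T, B4=T, B4=F, B5=S, B5=E
run #9 (a=9, q=5) runs B2->S, B1->F, B3->T, B5->E, B4->T, B5->E, B4->T, B5->E, B4->T, B5->E, B4->T, B5->S, B4->F; records B1=F, B2=S, B3=T, B4=T, B4=F, B5=S, B5=E
run #10 (a=7, q=5) runs B2->S, B1->F, B3->T, B5->E, B4->F; records B1=F, B2=S, B3=T, B4=F, B5=E
union over the pool: B1=T, B1=F, B2=S, B2=E, B3=T, B3=F, B4=T, B4=F, B5=S, B5=E
uncovered (0 of 10): none
Answer: none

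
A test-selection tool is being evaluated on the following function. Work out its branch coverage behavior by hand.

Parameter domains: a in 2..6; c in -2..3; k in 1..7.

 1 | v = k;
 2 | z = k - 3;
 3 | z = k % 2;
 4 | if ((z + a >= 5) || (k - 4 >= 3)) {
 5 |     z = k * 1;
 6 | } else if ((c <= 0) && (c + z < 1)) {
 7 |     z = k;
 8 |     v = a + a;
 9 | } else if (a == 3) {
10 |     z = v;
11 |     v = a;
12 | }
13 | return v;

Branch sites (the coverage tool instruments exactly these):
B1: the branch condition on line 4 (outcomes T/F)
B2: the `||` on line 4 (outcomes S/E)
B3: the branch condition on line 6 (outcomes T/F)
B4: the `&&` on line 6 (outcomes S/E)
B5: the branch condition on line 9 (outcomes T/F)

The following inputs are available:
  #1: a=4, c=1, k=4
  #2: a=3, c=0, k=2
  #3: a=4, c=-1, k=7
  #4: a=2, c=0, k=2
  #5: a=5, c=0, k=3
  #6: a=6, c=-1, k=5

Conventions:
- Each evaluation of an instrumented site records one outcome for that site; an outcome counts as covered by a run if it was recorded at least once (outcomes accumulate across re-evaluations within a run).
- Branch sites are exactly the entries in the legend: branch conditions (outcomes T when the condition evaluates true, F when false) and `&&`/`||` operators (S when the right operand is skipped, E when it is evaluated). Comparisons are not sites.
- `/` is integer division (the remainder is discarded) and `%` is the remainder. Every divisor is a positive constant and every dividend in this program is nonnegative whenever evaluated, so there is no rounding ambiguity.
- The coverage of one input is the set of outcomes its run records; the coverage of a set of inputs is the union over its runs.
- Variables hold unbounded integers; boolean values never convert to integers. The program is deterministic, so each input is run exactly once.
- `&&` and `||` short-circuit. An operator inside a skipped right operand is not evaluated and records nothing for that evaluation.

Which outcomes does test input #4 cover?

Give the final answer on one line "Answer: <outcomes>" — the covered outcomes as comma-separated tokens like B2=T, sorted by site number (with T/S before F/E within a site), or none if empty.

Running input #4 (a=2, c=0, k=2), event by event:
  B2->E, B1->F, B4->E, B3->T
distinct outcomes covered: B1=F, B2=E, B3=T, B4=E

Answer: B1=F, B2=E, B3=T, B4=E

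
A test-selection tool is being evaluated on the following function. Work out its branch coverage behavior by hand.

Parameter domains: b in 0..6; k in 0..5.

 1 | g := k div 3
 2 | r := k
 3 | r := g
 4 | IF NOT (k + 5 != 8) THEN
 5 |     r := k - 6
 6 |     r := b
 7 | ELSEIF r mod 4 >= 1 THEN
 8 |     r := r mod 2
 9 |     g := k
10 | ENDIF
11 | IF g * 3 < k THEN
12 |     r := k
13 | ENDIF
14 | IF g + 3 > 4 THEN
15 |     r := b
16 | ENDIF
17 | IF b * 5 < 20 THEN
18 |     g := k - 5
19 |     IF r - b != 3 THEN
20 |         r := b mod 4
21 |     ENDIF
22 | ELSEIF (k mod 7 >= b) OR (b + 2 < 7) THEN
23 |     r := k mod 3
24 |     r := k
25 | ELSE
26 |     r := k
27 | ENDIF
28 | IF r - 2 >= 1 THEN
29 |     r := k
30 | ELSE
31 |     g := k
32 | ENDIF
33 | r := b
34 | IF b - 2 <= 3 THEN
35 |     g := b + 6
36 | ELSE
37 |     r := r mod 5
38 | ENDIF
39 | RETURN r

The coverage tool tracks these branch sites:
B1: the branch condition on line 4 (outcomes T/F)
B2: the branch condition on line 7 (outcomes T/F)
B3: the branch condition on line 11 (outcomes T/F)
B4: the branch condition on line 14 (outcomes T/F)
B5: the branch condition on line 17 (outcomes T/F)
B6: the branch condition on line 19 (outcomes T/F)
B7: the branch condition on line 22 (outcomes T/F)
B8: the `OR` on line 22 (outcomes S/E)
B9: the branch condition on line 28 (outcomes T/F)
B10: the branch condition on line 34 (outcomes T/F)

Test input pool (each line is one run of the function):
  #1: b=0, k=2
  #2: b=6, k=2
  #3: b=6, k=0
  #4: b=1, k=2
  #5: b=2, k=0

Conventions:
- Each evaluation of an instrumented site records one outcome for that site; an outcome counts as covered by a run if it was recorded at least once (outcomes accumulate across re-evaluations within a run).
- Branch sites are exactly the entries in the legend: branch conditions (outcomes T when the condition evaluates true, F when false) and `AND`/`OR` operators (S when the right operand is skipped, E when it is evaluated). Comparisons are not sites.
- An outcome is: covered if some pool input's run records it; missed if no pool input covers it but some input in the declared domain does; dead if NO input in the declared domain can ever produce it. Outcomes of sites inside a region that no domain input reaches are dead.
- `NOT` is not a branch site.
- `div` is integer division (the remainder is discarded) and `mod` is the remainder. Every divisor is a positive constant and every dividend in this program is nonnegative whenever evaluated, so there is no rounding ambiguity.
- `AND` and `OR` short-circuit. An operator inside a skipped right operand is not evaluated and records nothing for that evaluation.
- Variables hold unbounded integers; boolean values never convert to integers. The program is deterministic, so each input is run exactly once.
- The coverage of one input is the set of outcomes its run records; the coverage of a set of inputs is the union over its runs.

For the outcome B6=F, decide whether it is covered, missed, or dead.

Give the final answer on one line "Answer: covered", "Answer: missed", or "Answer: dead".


no pool input records B6=F
checking all 42 inputs in the declared domain: B6=F is never recorded -> dead
Answer: dead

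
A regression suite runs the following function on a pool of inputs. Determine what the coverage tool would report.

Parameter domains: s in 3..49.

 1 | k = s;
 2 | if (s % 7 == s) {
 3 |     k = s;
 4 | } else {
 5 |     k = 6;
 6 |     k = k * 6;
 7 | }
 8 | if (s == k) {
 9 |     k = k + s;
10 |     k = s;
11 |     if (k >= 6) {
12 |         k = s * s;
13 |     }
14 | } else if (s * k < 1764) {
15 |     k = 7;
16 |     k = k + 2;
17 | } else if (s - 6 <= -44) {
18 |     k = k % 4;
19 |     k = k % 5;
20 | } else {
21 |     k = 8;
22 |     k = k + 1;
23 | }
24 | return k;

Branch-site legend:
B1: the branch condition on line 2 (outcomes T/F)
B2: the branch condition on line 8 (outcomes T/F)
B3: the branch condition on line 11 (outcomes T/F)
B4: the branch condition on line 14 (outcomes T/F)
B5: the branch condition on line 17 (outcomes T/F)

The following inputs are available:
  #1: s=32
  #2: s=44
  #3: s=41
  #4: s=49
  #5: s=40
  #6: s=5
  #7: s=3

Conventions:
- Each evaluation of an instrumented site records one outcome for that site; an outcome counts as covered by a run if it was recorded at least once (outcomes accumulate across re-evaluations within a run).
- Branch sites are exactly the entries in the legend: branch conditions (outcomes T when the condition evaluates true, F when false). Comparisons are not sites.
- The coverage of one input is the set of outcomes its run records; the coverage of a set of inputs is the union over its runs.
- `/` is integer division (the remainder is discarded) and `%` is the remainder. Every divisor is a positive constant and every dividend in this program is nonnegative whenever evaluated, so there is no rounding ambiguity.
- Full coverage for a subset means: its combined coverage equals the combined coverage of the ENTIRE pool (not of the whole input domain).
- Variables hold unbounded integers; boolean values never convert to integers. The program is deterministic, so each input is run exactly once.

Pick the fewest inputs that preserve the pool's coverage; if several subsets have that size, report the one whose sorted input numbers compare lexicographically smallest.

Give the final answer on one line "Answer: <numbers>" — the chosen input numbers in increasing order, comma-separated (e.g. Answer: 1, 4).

#1 (s=32) -> covered: B1=F, B2=F, B4=T
#2 (s=44) -> covered: B1=F, B2=F, B4=T
#3 (s=41) -> covered: B1=F, B2=F, B4=T
#4 (s=49) -> covered: B1=F, B2=F, B4=F, B5=F
#5 (s=40) -> covered: B1=F, B2=F, B4=T
#6 (s=5) -> covered: B1=T, B2=T, B3=F
#7 (s=3) -> covered: B1=T, B2=T, B3=F
union over all inputs: B1=T, B1=F, B2=T, B2=F, B3=F, B4=T, B4=F, B5=F (8 outcomes)
size 1 is not enough: best union over all size-1 subsets is 4/8
size 2 is not enough: best union over all size-2 subsets is 7/8
size 3: inputs {1, 4, 6} cover all 8 outcomes, and no lexicographically smaller subset of this size does

Answer: 1, 4, 6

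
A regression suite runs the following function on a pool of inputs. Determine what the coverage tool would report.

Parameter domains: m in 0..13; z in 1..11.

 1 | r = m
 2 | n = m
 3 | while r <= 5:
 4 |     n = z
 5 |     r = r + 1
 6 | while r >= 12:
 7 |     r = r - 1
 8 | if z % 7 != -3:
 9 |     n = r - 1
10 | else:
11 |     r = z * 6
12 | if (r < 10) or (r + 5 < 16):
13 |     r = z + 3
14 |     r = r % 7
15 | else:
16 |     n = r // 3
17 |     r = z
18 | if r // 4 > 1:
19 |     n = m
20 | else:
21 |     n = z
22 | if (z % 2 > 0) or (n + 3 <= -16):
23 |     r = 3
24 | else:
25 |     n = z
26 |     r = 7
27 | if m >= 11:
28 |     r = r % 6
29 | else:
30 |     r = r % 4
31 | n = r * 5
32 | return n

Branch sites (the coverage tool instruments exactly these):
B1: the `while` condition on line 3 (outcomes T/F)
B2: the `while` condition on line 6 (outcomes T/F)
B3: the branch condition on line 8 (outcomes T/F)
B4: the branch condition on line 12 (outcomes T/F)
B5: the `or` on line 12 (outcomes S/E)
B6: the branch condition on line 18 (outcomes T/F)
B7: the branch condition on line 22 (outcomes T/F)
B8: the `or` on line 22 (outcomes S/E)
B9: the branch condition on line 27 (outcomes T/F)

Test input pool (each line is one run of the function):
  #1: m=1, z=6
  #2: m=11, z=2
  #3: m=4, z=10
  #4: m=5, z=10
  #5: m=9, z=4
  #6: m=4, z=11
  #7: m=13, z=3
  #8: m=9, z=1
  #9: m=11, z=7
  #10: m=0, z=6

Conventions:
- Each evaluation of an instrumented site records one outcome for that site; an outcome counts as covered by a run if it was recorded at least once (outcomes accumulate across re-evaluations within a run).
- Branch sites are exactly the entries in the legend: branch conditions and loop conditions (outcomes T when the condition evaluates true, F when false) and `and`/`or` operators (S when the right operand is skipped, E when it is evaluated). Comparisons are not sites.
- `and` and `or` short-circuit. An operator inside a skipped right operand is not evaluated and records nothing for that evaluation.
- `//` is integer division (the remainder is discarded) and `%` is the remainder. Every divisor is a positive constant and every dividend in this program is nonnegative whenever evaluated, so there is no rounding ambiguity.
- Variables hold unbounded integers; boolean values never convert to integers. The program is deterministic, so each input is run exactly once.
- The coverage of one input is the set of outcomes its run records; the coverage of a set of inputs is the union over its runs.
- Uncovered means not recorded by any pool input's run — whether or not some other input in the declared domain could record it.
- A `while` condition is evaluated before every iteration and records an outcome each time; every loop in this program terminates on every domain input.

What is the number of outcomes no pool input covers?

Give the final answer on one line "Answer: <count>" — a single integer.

input #1 (m=1, z=6): events B1->T, B1->T, B1->T, B1->T, B1->T, B1->F, B2->F, B3->T, B5->S, B4->T, B6->F, B8->E, B7->F, B9->F; covers B1=T, B1=F, B2=F, B3=T, B4=T, B5=S, B6=F, B7=F, B8=E, B9=F
input #2 (m=11, z=2): events B1->F, B2->F, B3->T, B5->E, B4->F, B6->F, B8->E, B7->F, B9->T; covers B1=F, B2=F, B3=T, B4=F, B5=E, B6=F, B7=F, B8=E, B9=T
input #3 (m=4, z=10): events B1->T, B1->T, B1->F, B2->F, B3->T, B5->S, B4->T, B6->F, B8->E, B7->F, B9->F; covers B1=T, B1=F, B2=F, B3=T, B4=T, B5=S, B6=F, B7=F, B8=E, B9=F
input #4 (m=5, z=10): events B1->T, B1->F, B2->F, B3->T, B5->S, B4->T, B6->F, B8->E, B7->F, B9->F; covers B1=T, B1=F, B2=F, B3=T, B4=T, B5=S, B6=F, B7=F, B8=E, B9=F
input #5 (m=9, z=4): events B1->F, B2->F, B3->T, B5->S, B4->T, B6->F, B8->E, B7->F, B9->F; covers B1=F, B2=F, B3=T, B4=T, B5=S, B6=F, B7=F, B8=E, B9=F
input #6 (m=4, z=11): events B1->T, B1->T, B1->F, B2->F, B3->T, B5->S, B4->T, B6->F, B8->S, B7->T, B9->F; covers B1=T, B1=F, B2=F, B3=T, B4=T, B5=S, B6=F, B7=T, B8=S, B9=F
input #7 (m=13, z=3): events B1->F, B2->T, B2->T, B2->F, B3->T, B5->E, B4->F, B6->F, B8->S, B7->T, B9->T; covers B1=F, B2=T, B2=F, B3=T, B4=F, B5=E, B6=F, B7=T, B8=S, B9=T
input #8 (m=9, z=1): events B1->F, B2->F, B3->T, B5->S, B4->T, B6->F, B8->S, B7->T, B9->F; covers B1=F, B2=F, B3=T, B4=T, B5=S, B6=F, B7=T, B8=S, B9=F
input #9 (m=11, z=7): events B1->F, B2->F, B3->T, B5->E, B4->F, B6->F, B8->S, B7->T, B9->T; covers B1=F, B2=F, B3=T, B4=F, B5=E, B6=F, B7=T, B8=S, B9=T
input #10 (m=0, z=6): events B1->T, B1->T, B1->T, B1->T, B1->T, B1->T, B1->F, B2->F, B3->T, B5->S, B4->T, B6->F, B8->E, B7->F, ...; covers B1=T, B1=F, B2=F, B3=T, B4=T, B5=S, B6=F, B7=F, B8=E, B9=F
union over the pool: B1=T, B1=F, B2=T, B2=F, B3=T, B4=T, B4=F, B5=S, B5=E, B6=F, B7=T, B7=F, B8=S, B8=E, B9=T, B9=F
uncovered (2 of 18): B3=F, B6=T

Answer: 2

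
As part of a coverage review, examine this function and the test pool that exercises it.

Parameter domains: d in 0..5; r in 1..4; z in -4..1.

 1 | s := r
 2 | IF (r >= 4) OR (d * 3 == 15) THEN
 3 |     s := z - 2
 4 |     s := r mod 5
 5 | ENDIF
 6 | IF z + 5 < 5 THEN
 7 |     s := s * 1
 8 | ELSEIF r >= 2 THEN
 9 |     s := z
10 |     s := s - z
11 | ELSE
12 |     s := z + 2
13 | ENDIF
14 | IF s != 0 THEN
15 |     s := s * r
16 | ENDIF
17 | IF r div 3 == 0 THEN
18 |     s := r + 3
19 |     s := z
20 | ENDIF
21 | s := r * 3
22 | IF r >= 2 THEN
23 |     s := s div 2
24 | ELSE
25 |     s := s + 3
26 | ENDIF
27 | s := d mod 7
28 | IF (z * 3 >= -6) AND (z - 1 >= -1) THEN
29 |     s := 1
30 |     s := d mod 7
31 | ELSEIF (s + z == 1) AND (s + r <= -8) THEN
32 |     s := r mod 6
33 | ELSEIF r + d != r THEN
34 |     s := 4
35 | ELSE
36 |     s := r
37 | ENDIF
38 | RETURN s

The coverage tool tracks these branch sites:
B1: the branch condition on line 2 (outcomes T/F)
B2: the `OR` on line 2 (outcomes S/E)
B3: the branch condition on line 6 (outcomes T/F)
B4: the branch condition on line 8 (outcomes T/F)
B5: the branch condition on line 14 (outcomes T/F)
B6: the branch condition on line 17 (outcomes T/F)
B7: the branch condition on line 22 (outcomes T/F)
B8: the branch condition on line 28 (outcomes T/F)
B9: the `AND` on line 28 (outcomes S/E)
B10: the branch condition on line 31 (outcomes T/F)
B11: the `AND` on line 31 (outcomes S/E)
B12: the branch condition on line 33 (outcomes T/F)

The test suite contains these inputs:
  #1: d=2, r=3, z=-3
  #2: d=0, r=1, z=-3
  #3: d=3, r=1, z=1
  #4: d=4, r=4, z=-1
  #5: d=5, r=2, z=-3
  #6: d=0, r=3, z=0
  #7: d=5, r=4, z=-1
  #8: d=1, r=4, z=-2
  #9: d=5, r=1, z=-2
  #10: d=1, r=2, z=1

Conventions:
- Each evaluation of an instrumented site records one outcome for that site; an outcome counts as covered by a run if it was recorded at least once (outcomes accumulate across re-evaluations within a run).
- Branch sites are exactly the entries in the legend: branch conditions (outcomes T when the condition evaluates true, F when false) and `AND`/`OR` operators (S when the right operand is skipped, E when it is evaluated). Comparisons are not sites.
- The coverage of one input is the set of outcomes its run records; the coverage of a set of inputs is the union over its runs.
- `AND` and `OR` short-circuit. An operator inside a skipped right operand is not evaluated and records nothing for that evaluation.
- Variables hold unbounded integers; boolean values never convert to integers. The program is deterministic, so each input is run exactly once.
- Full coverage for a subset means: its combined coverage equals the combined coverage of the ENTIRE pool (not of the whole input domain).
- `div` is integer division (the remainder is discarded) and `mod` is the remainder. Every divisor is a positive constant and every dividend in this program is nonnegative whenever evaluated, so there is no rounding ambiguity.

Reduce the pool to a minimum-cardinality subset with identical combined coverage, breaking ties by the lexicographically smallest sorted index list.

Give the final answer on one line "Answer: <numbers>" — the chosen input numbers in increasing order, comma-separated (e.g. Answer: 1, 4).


input #1, d=2, r=3, z=-3: events B2->E, B1->F, B3->T, B5->T, B6->F, B7->T, B9->S, B8->F, B11->S, B10->F, B12->T; outcomes B1=F, B2=E, B3=T, B5=T, B6=F, B7=T, B8=F, B9=S, B10=F, B11=S, B12=T
input #2, d=0, r=1, z=-3: events B2->E, B1->F, B3->T, B5->T, B6->T, B7->F, B9->S, B8->F, B11->S, B10->F, B12->F; outcomes B1=F, B2=E, B3=T, B5=T, B6=T, B7=F, B8=F, B9=S, B10=F, B11=S, B12=F
input #3, d=3, r=1, z=1: events B2->E, B1->F, B3->F, B4->F, B5->T, B6->T, B7->F, B9->E, B8->T; outcomes B1=F, B2=E, B3=F, B4=F, B5=T, B6=T, B7=F, B8=T, B9=E
input #4, d=4, r=4, z=-1: events B2->S, B1->T, B3->T, B5->T, B6->F, B7->T, B9->E, B8->F, B11->S, B10->F, B12->T; outcomes B1=T, B2=S, B3=T, B5=T, B6=F, B7=T, B8=F, B9=E, B10=F, B11=S, B12=T
input #5, d=5, r=2, z=-3: events B2->E, B1->T, B3->T, B5->T, B6->T, B7->T, B9->S, B8->F, B11->S, B10->F, B12->T; outcomes B1=T, B2=E, B3=T, B5=T, B6=T, B7=T, B8=F, B9=S, B10=F, B11=S, B12=T
input #6, d=0, r=3, z=0: events B2->E, B1->F, B3->F, B4->T, B5->F, B6->F, B7->T, B9->E, B8->T; outcomes B1=F, B2=E, B3=F, B4=T, B5=F, B6=F, B7=T, B8=T, B9=E
input #7, d=5, r=4, z=-1: events B2->S, B1->T, B3->T, B5->T, B6->F, B7->T, B9->E, B8->F, B11->S, B10->F, B12->T; outcomes B1=T, B2=S, B3=T, B5=T, B6=F, B7=T, B8=F, B9=E, B10=F, B11=S, B12=T
input #8, d=1, r=4, z=-2: events B2->S, B1->T, B3->T, B5->T, B6->F, B7->T, B9->E, B8->F, B11->S, B10->F, B12->T; outcomes B1=T, B2=S, B3=T, B5=T, B6=F, B7=T, B8=F, B9=E, B10=F, B11=S, B12=T
input #9, d=5, r=1, z=-2: events B2->E, B1->T, B3->T, B5->T, B6->T, B7->F, B9->E, B8->F, B11->S, B10->F, B12->T; outcomes B1=T, B2=E, B3=T, B5=T, B6=T, B7=F, B8=F, B9=E, B10=F, B11=S, B12=T
input #10, d=1, r=2, z=1: events B2->E, B1->F, B3->F, B4->T, B5->F, B6->T, B7->T, B9->E, B8->T; outcomes B1=F, B2=E, B3=F, B4=T, B5=F, B6=T, B7=T, B8=T, B9=E
union over all inputs: B1=T, B1=F, B2=S, B2=E, B3=T, B3=F, B4=T, B4=F, B5=T, B5=F, B6=T, B6=F, B7=T, B7=F, B8=T, B8=F, B9=S, B9=E, B10=F, B11=S, B12=T, B12=F (22 outcomes)
every size-1 subset falls short of the 22 outcomes (best: 11/22)
every size-2 subset falls short of the 22 outcomes (best: 18/22)
every size-3 subset falls short of the 22 outcomes (best: 21/22)
the canonical winner is {2, 3, 4, 6}: size 4, full 22-outcome coverage, earliest index list among size-4 covers
Answer: 2, 3, 4, 6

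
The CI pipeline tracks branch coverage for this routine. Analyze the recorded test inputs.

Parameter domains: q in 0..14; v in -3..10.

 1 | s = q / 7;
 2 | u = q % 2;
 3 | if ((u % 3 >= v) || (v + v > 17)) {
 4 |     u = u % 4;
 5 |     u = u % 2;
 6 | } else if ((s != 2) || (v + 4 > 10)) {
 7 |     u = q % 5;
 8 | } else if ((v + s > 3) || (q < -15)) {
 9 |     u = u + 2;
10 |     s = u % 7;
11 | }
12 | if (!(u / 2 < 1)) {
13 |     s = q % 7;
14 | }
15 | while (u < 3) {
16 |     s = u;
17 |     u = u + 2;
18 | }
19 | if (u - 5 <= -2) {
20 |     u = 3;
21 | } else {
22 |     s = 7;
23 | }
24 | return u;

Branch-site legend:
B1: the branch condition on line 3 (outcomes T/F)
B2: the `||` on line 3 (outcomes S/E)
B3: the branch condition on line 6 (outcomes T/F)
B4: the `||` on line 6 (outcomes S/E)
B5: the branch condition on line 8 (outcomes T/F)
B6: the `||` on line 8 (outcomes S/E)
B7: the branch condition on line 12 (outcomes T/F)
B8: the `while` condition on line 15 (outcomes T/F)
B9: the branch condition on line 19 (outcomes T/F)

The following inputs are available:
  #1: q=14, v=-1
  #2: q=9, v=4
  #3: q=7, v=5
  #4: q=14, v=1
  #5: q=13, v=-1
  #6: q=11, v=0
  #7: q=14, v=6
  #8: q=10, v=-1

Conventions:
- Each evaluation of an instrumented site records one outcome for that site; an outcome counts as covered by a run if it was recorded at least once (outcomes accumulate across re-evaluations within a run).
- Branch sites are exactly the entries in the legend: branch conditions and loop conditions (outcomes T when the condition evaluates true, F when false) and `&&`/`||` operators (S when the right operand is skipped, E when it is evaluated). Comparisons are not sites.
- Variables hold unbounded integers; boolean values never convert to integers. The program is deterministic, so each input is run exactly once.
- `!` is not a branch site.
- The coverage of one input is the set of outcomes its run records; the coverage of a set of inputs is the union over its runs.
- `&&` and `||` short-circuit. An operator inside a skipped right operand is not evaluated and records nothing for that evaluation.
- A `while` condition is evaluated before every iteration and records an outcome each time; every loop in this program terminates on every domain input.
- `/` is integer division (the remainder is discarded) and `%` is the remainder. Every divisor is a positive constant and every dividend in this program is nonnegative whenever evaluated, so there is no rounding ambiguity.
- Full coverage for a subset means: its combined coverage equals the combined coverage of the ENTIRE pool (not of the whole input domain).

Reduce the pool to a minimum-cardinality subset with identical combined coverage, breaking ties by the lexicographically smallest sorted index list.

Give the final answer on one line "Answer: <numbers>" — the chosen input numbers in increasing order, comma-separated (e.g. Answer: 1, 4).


#1 (q=14, v=-1) -> B2->S, B1->T, B7->F, B8->T, B8->T, B8->F, B9->F; covered: B1=T, B2=S, B7=F, B8=T, B8=F, B9=F
#2 (q=9, v=4) -> B2->E, B1->F, B4->S, B3->T, B7->T, B8->F, B9->F; covered: B1=F, B2=E, B3=T, B4=S, B7=T, B8=F, B9=F
#3 (q=7, v=5) -> B2->E, B1->F, B4->S, B3->T, B7->T, B8->T, B8->F, B9->F; covered: B1=F, B2=E, B3=T, B4=S, B7=T, B8=T, B8=F, B9=F
#4 (q=14, v=1) -> B2->E, B1->F, B4->E, B3->F, B6->E, B5->F, B7->F, B8->T, B8->T, B8->F, B9->F; covered: B1=F, B2=E, B3=F, B4=E, B5=F, B6=E, B7=F, B8=T, B8=F, B9=F
#5 (q=13, v=-1) -> B2->S, B1->T, B7->F, B8->T, B8->F, B9->T; covered: B1=T, B2=S, B7=F, B8=T, B8=F, B9=T
#6 (q=11, v=0) -> B2->S, B1->T, B7->F, B8->T, B8->F, B9->T; covered: B1=T, B2=S, B7=F, B8=T, B8=F, B9=T
#7 (q=14, v=6) -> B2->E, B1->F, B4->E, B3->F, B6->S, B5->T, B7->T, B8->T, B8->F, B9->F; covered: B1=F, B2=E, B3=F, B4=E, B5=T, B6=S, B7=T, B8=T, B8=F, B9=F
#8 (q=10, v=-1) -> B2->S, B1->T, B7->F, B8->T, B8->T, B8->F, B9->F; covered: B1=T, B2=S, B7=F, B8=T, B8=F, B9=F
together the pool reaches 18 outcomes: B1=T, B1=F, B2=S, B2=E, B3=T, B3=F, B4=S, B4=E, B5=T, B5=F, B6=S, B6=E, B7=T, B7=F, B8=T, B8=F, B9=T, B9=F
size 1 is not enough: best union over all size-1 subsets is 10/18
size 2 is not enough: best union over all size-2 subsets is 14/18
size 3 is not enough: best union over all size-3 subsets is 16/18
the canonical winner is {2, 4, 5, 7}: size 4, full 18-outcome coverage, earliest index list among size-4 covers
Answer: 2, 4, 5, 7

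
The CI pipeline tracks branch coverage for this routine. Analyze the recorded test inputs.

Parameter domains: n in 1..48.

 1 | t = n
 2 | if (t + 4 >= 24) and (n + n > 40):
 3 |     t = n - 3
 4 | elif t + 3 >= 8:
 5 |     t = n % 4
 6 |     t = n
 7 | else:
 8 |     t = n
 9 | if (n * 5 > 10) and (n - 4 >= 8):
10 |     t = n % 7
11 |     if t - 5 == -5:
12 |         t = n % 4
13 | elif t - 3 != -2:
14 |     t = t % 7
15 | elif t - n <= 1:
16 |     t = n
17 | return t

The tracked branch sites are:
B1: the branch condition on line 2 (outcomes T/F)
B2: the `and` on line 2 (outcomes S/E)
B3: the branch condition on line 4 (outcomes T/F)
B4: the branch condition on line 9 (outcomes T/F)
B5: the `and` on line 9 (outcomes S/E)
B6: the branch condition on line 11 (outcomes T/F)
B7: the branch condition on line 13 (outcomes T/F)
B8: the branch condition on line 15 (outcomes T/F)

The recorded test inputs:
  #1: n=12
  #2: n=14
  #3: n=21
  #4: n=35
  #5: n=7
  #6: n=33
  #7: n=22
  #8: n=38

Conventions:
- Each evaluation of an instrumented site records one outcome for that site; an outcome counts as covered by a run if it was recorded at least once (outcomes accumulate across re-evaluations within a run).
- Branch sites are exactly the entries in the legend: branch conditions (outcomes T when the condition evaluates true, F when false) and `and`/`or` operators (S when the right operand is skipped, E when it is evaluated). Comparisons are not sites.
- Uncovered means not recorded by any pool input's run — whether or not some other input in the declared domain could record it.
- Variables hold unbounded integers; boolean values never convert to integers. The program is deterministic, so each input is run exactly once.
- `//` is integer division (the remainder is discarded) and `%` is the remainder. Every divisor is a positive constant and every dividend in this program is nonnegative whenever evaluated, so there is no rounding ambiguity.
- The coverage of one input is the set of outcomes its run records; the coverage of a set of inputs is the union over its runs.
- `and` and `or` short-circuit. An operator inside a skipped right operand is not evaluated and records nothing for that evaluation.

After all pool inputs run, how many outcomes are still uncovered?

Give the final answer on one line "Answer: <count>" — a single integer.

test 1 (n=12) fires B2->S, B1->F, B3->T, B5->E, B4->T, B6->F; hits B1=F, B2=S, B3=T, B4=T, B5=E, B6=F
test 2 (n=14) fires B2->S, B1->F, B3->T, B5->E, B4->T, B6->T; hits B1=F, B2=S, B3=T, B4=T, B5=E, B6=T
test 3 (n=21) fires B2->E, B1->T, B5->E, B4->T, B6->T; hits B1=T, B2=E, B4=T, B5=E, B6=T
test 4 (n=35) fires B2->E, B1->T, B5->E, B4->T, B6->T; hits B1=T, B2=E, B4=T, B5=E, B6=T
test 5 (n=7) fires B2->S, B1->F, B3->T, B5->E, B4->F, B7->T; hits B1=F, B2=S, B3=T, B4=F, B5=E, B7=T
test 6 (n=33) fires B2->E, B1->T, B5->E, B4->T, B6->F; hits B1=T, B2=E, B4=T, B5=E, B6=F
test 7 (n=22) fires B2->E, B1->T, B5->E, B4->T, B6->F; hits B1=T, B2=E, B4=T, B5=E, B6=F
test 8 (n=38) fires B2->E, B1->T, B5->E, B4->T, B6->F; hits B1=T, B2=E, B4=T, B5=E, B6=F
union over the pool: B1=T, B1=F, B2=S, B2=E, B3=T, B4=T, B4=F, B5=E, B6=T, B6=F, B7=T
uncovered (5 of 16): B3=F, B5=S, B7=F, B8=T, B8=F

Answer: 5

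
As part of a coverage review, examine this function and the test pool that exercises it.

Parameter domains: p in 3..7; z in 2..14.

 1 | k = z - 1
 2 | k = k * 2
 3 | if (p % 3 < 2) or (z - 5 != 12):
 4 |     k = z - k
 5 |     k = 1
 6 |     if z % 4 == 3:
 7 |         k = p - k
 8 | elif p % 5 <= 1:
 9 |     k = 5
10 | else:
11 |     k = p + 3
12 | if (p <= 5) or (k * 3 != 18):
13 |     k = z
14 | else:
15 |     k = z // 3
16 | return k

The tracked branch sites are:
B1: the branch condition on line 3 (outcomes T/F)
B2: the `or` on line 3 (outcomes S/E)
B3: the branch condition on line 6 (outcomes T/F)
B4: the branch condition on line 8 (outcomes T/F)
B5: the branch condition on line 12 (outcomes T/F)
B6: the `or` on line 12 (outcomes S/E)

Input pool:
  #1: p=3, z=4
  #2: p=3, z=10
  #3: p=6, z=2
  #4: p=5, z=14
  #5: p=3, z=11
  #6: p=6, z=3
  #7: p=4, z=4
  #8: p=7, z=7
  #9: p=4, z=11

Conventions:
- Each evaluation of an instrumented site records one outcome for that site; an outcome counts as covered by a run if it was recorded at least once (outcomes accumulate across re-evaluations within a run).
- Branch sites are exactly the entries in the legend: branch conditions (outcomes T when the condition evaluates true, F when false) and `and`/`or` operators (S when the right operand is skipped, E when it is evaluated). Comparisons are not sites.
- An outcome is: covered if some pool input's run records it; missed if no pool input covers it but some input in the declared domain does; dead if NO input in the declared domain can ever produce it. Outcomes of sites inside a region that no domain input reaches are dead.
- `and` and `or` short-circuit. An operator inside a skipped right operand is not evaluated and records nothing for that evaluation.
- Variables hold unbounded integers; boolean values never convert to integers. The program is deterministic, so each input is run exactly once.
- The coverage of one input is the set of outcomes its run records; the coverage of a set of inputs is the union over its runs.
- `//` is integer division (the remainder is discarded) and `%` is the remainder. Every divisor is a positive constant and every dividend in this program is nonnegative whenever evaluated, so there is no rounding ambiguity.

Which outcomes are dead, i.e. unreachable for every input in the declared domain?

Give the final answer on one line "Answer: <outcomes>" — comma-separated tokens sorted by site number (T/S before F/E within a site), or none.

exhaustive pass over the 65-input domain:
  B1=F: zero occurrences over every domain input -> dead
  B4=T: zero occurrences over every domain input -> dead
  B4=F: zero occurrences over every domain input -> dead
  reachable outcomes have witnesses, e.g. B1=T (e.g. p=3, z=2), B2=S (e.g. p=3, z=2), B2=E (e.g. p=5, z=2), B3=T (e.g. p=3, z=3)

Answer: B1=F, B4=T, B4=F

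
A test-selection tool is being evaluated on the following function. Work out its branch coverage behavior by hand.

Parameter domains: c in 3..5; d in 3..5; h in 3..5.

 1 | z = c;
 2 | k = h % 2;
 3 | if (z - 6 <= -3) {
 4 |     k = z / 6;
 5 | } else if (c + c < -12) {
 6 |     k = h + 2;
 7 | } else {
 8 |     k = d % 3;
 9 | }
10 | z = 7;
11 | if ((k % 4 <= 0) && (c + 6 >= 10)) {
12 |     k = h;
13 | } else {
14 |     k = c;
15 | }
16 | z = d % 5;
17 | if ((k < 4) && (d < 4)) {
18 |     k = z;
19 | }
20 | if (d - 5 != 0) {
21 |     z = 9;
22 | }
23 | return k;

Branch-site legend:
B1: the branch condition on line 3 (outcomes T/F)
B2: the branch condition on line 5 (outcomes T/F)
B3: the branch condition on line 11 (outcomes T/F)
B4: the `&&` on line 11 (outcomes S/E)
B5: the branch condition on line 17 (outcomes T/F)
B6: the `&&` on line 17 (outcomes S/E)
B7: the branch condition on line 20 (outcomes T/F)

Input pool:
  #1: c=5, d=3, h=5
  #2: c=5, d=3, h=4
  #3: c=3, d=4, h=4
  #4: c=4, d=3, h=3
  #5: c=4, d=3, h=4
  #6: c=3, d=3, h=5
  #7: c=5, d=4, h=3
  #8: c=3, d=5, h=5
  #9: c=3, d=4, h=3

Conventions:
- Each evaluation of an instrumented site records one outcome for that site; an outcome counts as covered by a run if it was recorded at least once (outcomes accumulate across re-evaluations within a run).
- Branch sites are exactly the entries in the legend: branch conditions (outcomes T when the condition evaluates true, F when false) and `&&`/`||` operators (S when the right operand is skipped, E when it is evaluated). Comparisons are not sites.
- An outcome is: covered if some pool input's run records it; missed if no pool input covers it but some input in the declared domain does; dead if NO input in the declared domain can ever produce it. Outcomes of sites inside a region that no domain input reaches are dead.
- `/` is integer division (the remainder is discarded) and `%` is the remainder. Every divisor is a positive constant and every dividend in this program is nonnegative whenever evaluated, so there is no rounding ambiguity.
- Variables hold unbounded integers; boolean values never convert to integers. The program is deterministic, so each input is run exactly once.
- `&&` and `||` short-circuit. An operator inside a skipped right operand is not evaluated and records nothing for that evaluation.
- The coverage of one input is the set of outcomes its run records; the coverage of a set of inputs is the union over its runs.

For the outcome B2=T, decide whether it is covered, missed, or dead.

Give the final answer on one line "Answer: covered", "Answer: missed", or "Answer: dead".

no pool input records B2=T
checking all 27 inputs in the declared domain: B2=T is never recorded -> dead

Answer: dead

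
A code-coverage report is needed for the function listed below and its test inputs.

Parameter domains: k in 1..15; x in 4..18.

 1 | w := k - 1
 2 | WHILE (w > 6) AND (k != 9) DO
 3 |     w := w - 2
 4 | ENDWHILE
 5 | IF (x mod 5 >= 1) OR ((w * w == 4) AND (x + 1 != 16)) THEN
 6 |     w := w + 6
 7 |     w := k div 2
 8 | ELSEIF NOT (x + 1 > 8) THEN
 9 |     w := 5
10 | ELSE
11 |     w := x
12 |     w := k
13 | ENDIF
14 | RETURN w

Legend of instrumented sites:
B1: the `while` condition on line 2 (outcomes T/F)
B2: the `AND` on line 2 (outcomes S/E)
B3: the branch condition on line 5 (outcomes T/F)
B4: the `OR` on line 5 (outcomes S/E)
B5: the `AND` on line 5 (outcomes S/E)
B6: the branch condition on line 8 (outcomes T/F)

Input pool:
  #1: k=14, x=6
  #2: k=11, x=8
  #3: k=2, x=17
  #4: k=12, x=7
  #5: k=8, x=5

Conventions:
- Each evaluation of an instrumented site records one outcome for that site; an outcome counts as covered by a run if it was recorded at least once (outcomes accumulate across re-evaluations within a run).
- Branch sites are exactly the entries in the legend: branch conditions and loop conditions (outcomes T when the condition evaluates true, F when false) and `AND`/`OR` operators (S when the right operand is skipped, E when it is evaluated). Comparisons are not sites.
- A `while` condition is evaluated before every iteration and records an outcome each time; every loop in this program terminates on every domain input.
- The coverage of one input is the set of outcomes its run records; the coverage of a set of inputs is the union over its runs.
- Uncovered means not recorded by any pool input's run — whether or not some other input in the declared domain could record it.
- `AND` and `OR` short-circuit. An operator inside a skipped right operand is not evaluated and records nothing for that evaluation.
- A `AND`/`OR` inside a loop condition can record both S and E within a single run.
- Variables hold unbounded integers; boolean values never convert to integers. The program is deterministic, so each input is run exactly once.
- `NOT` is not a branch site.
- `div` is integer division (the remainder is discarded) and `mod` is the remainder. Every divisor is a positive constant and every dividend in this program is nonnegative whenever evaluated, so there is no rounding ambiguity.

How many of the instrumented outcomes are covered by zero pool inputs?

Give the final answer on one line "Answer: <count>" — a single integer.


test 1 (k=14, x=6) fires B2->E, B1->T, B2->E, B1->T, B2->E, B1->T, B2->E, B1->T, B2->S, B1->F, B4->S, B3->T; hits B1=T, B1=F, B2=S, B2=E, B3=T, B4=S
test 2 (k=11, x=8) fires B2->E, B1->T, B2->E, B1->T, B2->S, B1->F, B4->S, B3->T; hits B1=T, B1=F, B2=S, B2=E, B3=T, B4=S
test 3 (k=2, x=17) fires B2->S, B1->F, B4->S, B3->T; hits B1=F, B2=S, B3=T, B4=S
test 4 (k=12, x=7) fires B2->E, B1->T, B2->E, B1->T, B2->E, B1->T, B2->S, B1->F, B4->S, B3->T; hits B1=T, B1=F, B2=S, B2=E, B3=T, B4=S
test 5 (k=8, x=5) fires B2->E, B1->T, B2->S, B1->F, B4->E, B5->S, B3->F, B6->T; hits B1=T, B1=F, B2=S, B2=E, B3=F, B4=E, B5=S, B6=T
union over the pool: B1=T, B1=F, B2=S, B2=E, B3=T, B3=F, B4=S, B4=E, B5=S, B6=T
uncovered (2 of 12): B5=E, B6=F
Answer: 2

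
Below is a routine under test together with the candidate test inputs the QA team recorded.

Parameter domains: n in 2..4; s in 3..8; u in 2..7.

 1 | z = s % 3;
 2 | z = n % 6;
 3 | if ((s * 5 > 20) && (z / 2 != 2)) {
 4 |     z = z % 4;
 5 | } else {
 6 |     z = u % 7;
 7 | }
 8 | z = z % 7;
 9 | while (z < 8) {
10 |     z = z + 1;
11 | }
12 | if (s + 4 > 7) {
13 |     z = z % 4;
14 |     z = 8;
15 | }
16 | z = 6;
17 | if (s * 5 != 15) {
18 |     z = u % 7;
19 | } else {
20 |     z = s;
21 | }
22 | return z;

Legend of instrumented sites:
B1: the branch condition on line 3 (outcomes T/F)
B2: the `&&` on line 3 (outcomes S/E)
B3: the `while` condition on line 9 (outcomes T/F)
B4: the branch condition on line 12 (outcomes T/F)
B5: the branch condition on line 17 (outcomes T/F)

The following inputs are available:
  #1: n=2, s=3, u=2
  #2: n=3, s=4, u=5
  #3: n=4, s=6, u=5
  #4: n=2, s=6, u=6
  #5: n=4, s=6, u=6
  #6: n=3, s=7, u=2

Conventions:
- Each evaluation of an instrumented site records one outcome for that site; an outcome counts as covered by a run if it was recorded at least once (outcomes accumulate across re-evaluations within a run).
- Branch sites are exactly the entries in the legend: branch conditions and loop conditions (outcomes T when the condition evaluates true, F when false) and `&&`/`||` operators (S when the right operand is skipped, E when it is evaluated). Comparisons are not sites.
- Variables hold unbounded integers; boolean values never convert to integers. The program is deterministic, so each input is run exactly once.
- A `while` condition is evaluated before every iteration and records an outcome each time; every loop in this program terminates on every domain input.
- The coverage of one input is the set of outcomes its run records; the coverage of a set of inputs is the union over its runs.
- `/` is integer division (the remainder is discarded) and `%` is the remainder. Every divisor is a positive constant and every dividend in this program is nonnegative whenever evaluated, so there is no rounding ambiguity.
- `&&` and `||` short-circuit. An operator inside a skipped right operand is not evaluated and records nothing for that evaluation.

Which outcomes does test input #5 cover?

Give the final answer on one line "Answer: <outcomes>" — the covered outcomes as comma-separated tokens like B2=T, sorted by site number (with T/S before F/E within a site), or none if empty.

Running input #5 (n=4, s=6, u=6), event by event:
  B2->E, B1->F, B3->T, B3->T, B3->F, B4->T, B5->T
deduplicating events, the covered set is: B1=F, B2=E, B3=T, B3=F, B4=T, B5=T

Answer: B1=F, B2=E, B3=T, B3=F, B4=T, B5=T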